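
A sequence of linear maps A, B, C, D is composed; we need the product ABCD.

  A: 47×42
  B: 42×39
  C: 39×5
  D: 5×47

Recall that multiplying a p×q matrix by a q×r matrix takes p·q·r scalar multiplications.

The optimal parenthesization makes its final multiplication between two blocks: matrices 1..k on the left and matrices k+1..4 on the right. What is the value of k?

3

Adjacent pairs: AB = 47·42·39 = 76986; BC = 42·39·5 = 8190; CD = 39·5·47 = 9165.
Length 3: A..C: k=1: 0+8190+47·42·5=18060; k=2: 76986+0+47·39·5=86151 → min 18060 | B..D: k=2: 0+9165+42·39·47=86151; k=3: 8190+0+42·5·47=18060 → min 18060.
Top-level splits: k=1: (A..A)·(B..D) → 0+18060+47·42·47 = 110838; k=2: (A..B)·(C..D) → 76986+9165+47·39·47 = 172302; k=3: (A..C)·(D..D) → 18060+0+47·5·47 = 29105.
Best split is after C, i.e. k = 3.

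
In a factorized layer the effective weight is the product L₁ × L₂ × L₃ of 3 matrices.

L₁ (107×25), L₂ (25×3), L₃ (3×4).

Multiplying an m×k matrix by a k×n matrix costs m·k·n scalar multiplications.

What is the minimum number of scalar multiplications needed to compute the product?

9309

Order (L₁ × (L₂ × L₃)): (L₂ × L₃): 25×3 by 3×4 → 25×4, cost 25·3·4 = 300; (L₁ × (L₂ × L₃)): 107×25 by 25×4 → 107×4, cost 107·25·4 = 10700; cumulative 11000. Total 11000.
Order ((L₁ × L₂) × L₃): (L₁ × L₂): 107×25 by 25×3 → 107×3, cost 107·25·3 = 8025; ((L₁ × L₂) × L₃): 107×3 by 3×4 → 107×4, cost 107·3·4 = 1284; cumulative 9309. Total 9309.
Minimum: 9309.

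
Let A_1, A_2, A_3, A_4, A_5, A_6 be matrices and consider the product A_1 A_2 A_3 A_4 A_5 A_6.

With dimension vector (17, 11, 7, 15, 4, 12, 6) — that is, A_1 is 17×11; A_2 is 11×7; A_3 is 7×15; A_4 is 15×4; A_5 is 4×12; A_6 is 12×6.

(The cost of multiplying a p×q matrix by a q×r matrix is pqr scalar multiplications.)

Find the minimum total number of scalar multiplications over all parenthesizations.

Adjacent pairs: A_1A_2 = 17·11·7 = 1309; A_2A_3 = 11·7·15 = 1155; A_3A_4 = 7·15·4 = 420; A_4A_5 = 15·4·12 = 720; A_5A_6 = 4·12·6 = 288.
Length 3: A_1..A_3: k=1: 0+1155+17·11·15=3960; k=2: 1309+0+17·7·15=3094 → min 3094 | A_2..A_4: k=2: 0+420+11·7·4=728; k=3: 1155+0+11·15·4=1815 → min 728 | A_3..A_5: k=3: 0+720+7·15·12=1980; k=4: 420+0+7·4·12=756 → min 756 | A_4..A_6: k=4: 0+288+15·4·6=648; k=5: 720+0+15·12·6=1800 → min 648.
Length 4: A_1..A_4: k=1: 0+728+17·11·4=1476; k=2: 1309+420+17·7·4=2205; k=3: 3094+0+17·15·4=4114 → min 1476 | A_2..A_5: k=2: 0+756+11·7·12=1680; k=3: 1155+720+11·15·12=3855; k=4: 728+0+11·4·12=1256 → min 1256 | A_3..A_6: k=3: 0+648+7·15·6=1278; k=4: 420+288+7·4·6=876; k=5: 756+0+7·12·6=1260 → min 876.
Length 5: A_1..A_5: k=1: 0+1256+17·11·12=3500; k=2: 1309+756+17·7·12=3493; k=3: 3094+720+17·15·12=6874; k=4: 1476+0+17·4·12=2292 → min 2292 | A_2..A_6: k=2: 0+876+11·7·6=1338; k=3: 1155+648+11·15·6=2793; k=4: 728+288+11·4·6=1280; k=5: 1256+0+11·12·6=2048 → min 1280.
Length 6: A_1..A_6: k=1: 0+1280+17·11·6=2402; k=2: 1309+876+17·7·6=2899; k=3: 3094+648+17·15·6=5272; k=4: 1476+288+17·4·6=2172; k=5: 2292+0+17·12·6=3516 → min 2172.
Optimal order: ((A_1 (A_2 (A_3 A_4))) (A_5 A_6)) with cost 2172.

2172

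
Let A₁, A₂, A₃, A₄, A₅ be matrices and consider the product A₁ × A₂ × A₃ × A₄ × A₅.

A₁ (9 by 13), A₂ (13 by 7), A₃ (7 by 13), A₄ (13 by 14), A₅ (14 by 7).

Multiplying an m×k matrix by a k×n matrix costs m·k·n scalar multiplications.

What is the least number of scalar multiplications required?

Adjacent pairs: A₁A₂ = 9·13·7 = 819; A₂A₃ = 13·7·13 = 1183; A₃A₄ = 7·13·14 = 1274; A₄A₅ = 13·14·7 = 1274.
Length 3: A₁..A₃: k=1: 0+1183+9·13·13=2704; k=2: 819+0+9·7·13=1638 → min 1638 | A₂..A₄: k=2: 0+1274+13·7·14=2548; k=3: 1183+0+13·13·14=3549 → min 2548 | A₃..A₅: k=3: 0+1274+7·13·7=1911; k=4: 1274+0+7·14·7=1960 → min 1911.
Length 4: A₁..A₄: k=1: 0+2548+9·13·14=4186; k=2: 819+1274+9·7·14=2975; k=3: 1638+0+9·13·14=3276 → min 2975 | A₂..A₅: k=2: 0+1911+13·7·7=2548; k=3: 1183+1274+13·13·7=3640; k=4: 2548+0+13·14·7=3822 → min 2548.
Length 5: A₁..A₅: k=1: 0+2548+9·13·7=3367; k=2: 819+1911+9·7·7=3171; k=3: 1638+1274+9·13·7=3731; k=4: 2975+0+9·14·7=3857 → min 3171.
Optimal order: ((A₁ × A₂) × (A₃ × (A₄ × A₅))) with cost 3171.

3171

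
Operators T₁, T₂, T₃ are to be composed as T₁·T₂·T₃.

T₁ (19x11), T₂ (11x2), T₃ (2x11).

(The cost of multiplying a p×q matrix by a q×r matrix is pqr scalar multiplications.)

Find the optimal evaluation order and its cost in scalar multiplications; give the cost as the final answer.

836

(T₁·(T₂·T₃)): cost 2541.
((T₁·T₂)·T₃): cost 836.
Optimal: ((T₁·T₂)·T₃) with cost 836.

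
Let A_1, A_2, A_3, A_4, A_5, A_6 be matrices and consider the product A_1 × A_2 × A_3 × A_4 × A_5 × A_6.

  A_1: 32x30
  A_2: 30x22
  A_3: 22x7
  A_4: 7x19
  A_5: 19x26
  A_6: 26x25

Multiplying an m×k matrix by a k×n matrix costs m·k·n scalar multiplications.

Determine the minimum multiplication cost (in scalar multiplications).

Adjacent pairs: A_1A_2 = 32·30·22 = 21120; A_2A_3 = 30·22·7 = 4620; A_3A_4 = 22·7·19 = 2926; A_4A_5 = 7·19·26 = 3458; A_5A_6 = 19·26·25 = 12350.
Length 3: A_1..A_3: k=1: 0+4620+32·30·7=11340; k=2: 21120+0+32·22·7=26048 → min 11340 | A_2..A_4: k=2: 0+2926+30·22·19=15466; k=3: 4620+0+30·7·19=8610 → min 8610 | A_3..A_5: k=3: 0+3458+22·7·26=7462; k=4: 2926+0+22·19·26=13794 → min 7462 | A_4..A_6: k=4: 0+12350+7·19·25=15675; k=5: 3458+0+7·26·25=8008 → min 8008.
Length 4: A_1..A_4: k=1: 0+8610+32·30·19=26850; k=2: 21120+2926+32·22·19=37422; k=3: 11340+0+32·7·19=15596 → min 15596 | A_2..A_5: k=2: 0+7462+30·22·26=24622; k=3: 4620+3458+30·7·26=13538; k=4: 8610+0+30·19·26=23430 → min 13538 | A_3..A_6: k=3: 0+8008+22·7·25=11858; k=4: 2926+12350+22·19·25=25726; k=5: 7462+0+22·26·25=21762 → min 11858.
Length 5: A_1..A_5: k=1: 0+13538+32·30·26=38498; k=2: 21120+7462+32·22·26=46886; k=3: 11340+3458+32·7·26=20622; k=4: 15596+0+32·19·26=31404 → min 20622 | A_2..A_6: k=2: 0+11858+30·22·25=28358; k=3: 4620+8008+30·7·25=17878; k=4: 8610+12350+30·19·25=35210; k=5: 13538+0+30·26·25=33038 → min 17878.
Length 6: A_1..A_6: k=1: 0+17878+32·30·25=41878; k=2: 21120+11858+32·22·25=50578; k=3: 11340+8008+32·7·25=24948; k=4: 15596+12350+32·19·25=43146; k=5: 20622+0+32·26·25=41422 → min 24948.
Optimal order: ((A_1 × (A_2 × A_3)) × ((A_4 × A_5) × A_6)) with cost 24948.

24948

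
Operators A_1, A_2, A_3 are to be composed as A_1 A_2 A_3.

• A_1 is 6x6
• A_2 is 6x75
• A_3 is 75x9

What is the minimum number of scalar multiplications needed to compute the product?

4374

Order (A_1 (A_2 A_3)): (A_2 A_3): 6×75 by 75×9 → 6×9, cost 6·75·9 = 4050; (A_1 (A_2 A_3)): 6×6 by 6×9 → 6×9, cost 6·6·9 = 324; cumulative 4374. Total 4374.
Order ((A_1 A_2) A_3): (A_1 A_2): 6×6 by 6×75 → 6×75, cost 6·6·75 = 2700; ((A_1 A_2) A_3): 6×75 by 75×9 → 6×9, cost 6·75·9 = 4050; cumulative 6750. Total 6750.
Minimum: 4374.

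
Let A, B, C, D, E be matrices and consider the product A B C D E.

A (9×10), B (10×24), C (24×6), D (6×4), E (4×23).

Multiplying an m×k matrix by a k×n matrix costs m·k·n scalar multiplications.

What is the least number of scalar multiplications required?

Adjacent pairs: AB = 9·10·24 = 2160; BC = 10·24·6 = 1440; CD = 24·6·4 = 576; DE = 6·4·23 = 552.
Length 3: A..C: k=1: 0+1440+9·10·6=1980; k=2: 2160+0+9·24·6=3456 → min 1980 | B..D: k=2: 0+576+10·24·4=1536; k=3: 1440+0+10·6·4=1680 → min 1536 | C..E: k=3: 0+552+24·6·23=3864; k=4: 576+0+24·4·23=2784 → min 2784.
Length 4: A..D: k=1: 0+1536+9·10·4=1896; k=2: 2160+576+9·24·4=3600; k=3: 1980+0+9·6·4=2196 → min 1896 | B..E: k=2: 0+2784+10·24·23=8304; k=3: 1440+552+10·6·23=3372; k=4: 1536+0+10·4·23=2456 → min 2456.
Length 5: A..E: k=1: 0+2456+9·10·23=4526; k=2: 2160+2784+9·24·23=9912; k=3: 1980+552+9·6·23=3774; k=4: 1896+0+9·4·23=2724 → min 2724.
Optimal order: ((A (B (C D))) E) with cost 2724.

2724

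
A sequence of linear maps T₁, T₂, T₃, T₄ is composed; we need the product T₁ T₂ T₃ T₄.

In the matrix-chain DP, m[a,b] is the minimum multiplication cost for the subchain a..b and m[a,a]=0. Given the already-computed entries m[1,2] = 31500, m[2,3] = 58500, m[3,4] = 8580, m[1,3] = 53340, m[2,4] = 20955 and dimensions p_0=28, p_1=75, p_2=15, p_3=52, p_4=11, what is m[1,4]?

m[1,4] = min over k∈[1,3] of m[1,k]+m[k+1,4]+p_{0}·p_k·p_{4}.
k=1: 0 + 20955 + 28·75·11 = 44055; k=2: 31500 + 8580 + 28·15·11 = 44700; k=3: 53340 + 0 + 28·52·11 = 69356.
Minimum: 44055 at k=1.

44055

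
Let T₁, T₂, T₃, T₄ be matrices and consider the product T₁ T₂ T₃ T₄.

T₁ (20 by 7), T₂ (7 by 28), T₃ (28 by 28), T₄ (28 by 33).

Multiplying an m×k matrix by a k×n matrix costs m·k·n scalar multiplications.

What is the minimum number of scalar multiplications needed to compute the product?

16576

Adjacent pairs: T₁T₂ = 20·7·28 = 3920; T₂T₃ = 7·28·28 = 5488; T₃T₄ = 28·28·33 = 25872.
Length 3: T₁..T₃: k=1: 0+5488+20·7·28=9408; k=2: 3920+0+20·28·28=19600 → min 9408 | T₂..T₄: k=2: 0+25872+7·28·33=32340; k=3: 5488+0+7·28·33=11956 → min 11956.
Length 4: T₁..T₄: k=1: 0+11956+20·7·33=16576; k=2: 3920+25872+20·28·33=48272; k=3: 9408+0+20·28·33=27888 → min 16576.
Optimal order: (T₁ ((T₂ T₃) T₄)) with cost 16576.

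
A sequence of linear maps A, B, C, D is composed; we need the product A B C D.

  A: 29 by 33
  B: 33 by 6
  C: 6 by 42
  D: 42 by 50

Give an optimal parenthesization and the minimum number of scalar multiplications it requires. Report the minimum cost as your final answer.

Adjacent pairs: AB = 29·33·6 = 5742; BC = 33·6·42 = 8316; CD = 6·42·50 = 12600.
Length 3: A..C: k=1: 0+8316+29·33·42=48510; k=2: 5742+0+29·6·42=13050 → min 13050 | B..D: k=2: 0+12600+33·6·50=22500; k=3: 8316+0+33·42·50=77616 → min 22500.
Length 4: A..D: k=1: 0+22500+29·33·50=70350; k=2: 5742+12600+29·6·50=27042; k=3: 13050+0+29·42·50=73950 → min 27042.
Optimal parenthesization: ((A B) (C D)) with cost 27042.

27042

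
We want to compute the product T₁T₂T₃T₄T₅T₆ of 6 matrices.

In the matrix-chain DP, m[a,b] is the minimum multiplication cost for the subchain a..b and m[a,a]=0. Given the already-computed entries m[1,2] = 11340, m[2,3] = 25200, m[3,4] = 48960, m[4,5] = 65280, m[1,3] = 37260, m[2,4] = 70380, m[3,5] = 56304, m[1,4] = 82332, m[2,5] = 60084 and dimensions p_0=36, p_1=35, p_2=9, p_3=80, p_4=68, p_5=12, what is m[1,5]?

m[1,5] = min over k∈[1,4] of m[1,k]+m[k+1,5]+p_{0}·p_k·p_{5}.
k=1: 0 + 60084 + 36·35·12 = 75204; k=2: 11340 + 56304 + 36·9·12 = 71532; k=3: 37260 + 65280 + 36·80·12 = 137100; k=4: 82332 + 0 + 36·68·12 = 111708.
Minimum: 71532 at k=2.

71532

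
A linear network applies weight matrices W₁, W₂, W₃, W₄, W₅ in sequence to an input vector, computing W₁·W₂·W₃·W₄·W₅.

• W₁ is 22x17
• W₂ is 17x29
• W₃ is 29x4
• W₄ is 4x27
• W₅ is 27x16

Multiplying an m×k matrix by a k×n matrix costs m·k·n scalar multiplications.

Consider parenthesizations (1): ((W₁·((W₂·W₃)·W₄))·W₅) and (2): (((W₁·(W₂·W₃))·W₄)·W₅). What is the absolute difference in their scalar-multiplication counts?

8062

Order (1) = ((W₁·((W₂·W₃)·W₄))·W₅): (W₂·W₃): 17×29 by 29×4 → 17×4, cost 17·29·4 = 1972; ((W₂·W₃)·W₄): 17×4 by 4×27 → 17×27, cost 17·4·27 = 1836; cumulative 3808; (W₁·((W₂·W₃)·W₄)): 22×17 by 17×27 → 22×27, cost 22·17·27 = 10098; cumulative 13906; ((W₁·((W₂·W₃)·W₄))·W₅): 22×27 by 27×16 → 22×16, cost 22·27·16 = 9504; cumulative 23410. Total 23410.
Order (2) = (((W₁·(W₂·W₃))·W₄)·W₅): (W₂·W₃): 17×29 by 29×4 → 17×4, cost 17·29·4 = 1972; (W₁·(W₂·W₃)): 22×17 by 17×4 → 22×4, cost 22·17·4 = 1496; cumulative 3468; ((W₁·(W₂·W₃))·W₄): 22×4 by 4×27 → 22×27, cost 22·4·27 = 2376; cumulative 5844; (((W₁·(W₂·W₃))·W₄)·W₅): 22×27 by 27×16 → 22×16, cost 22·27·16 = 9504; cumulative 15348. Total 15348.
Difference: |23410 − 15348| = 8062.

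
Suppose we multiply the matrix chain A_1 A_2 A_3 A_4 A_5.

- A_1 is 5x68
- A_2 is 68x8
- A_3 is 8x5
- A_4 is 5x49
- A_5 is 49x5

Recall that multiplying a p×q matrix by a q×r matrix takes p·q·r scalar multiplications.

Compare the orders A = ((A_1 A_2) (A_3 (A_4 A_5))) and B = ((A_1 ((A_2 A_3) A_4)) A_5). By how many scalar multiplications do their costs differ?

32920

Order A = ((A_1 A_2) (A_3 (A_4 A_5))): (A_1 A_2): 5×68 by 68×8 → 5×8, cost 5·68·8 = 2720; (A_4 A_5): 5×49 by 49×5 → 5×5, cost 5·49·5 = 1225; (A_3 (A_4 A_5)): 8×5 by 5×5 → 8×5, cost 8·5·5 = 200; cumulative 1425; ((A_1 A_2) (A_3 (A_4 A_5))): 5×8 by 8×5 → 5×5, cost 5·8·5 = 200; cumulative 4345. Total 4345.
Order B = ((A_1 ((A_2 A_3) A_4)) A_5): (A_2 A_3): 68×8 by 8×5 → 68×5, cost 68·8·5 = 2720; ((A_2 A_3) A_4): 68×5 by 5×49 → 68×49, cost 68·5·49 = 16660; cumulative 19380; (A_1 ((A_2 A_3) A_4)): 5×68 by 68×49 → 5×49, cost 5·68·49 = 16660; cumulative 36040; ((A_1 ((A_2 A_3) A_4)) A_5): 5×49 by 49×5 → 5×5, cost 5·49·5 = 1225; cumulative 37265. Total 37265.
Difference: |4345 − 37265| = 32920.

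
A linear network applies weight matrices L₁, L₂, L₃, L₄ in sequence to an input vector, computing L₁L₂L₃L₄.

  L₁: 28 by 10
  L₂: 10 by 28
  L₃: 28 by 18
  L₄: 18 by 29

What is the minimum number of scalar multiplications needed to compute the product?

Adjacent pairs: L₁L₂ = 28·10·28 = 7840; L₂L₃ = 10·28·18 = 5040; L₃L₄ = 28·18·29 = 14616.
Length 3: L₁..L₃: k=1: 0+5040+28·10·18=10080; k=2: 7840+0+28·28·18=21952 → min 10080 | L₂..L₄: k=2: 0+14616+10·28·29=22736; k=3: 5040+0+10·18·29=10260 → min 10260.
Length 4: L₁..L₄: k=1: 0+10260+28·10·29=18380; k=2: 7840+14616+28·28·29=45192; k=3: 10080+0+28·18·29=24696 → min 18380.
Optimal order: (L₁((L₂L₃)L₄)) with cost 18380.

18380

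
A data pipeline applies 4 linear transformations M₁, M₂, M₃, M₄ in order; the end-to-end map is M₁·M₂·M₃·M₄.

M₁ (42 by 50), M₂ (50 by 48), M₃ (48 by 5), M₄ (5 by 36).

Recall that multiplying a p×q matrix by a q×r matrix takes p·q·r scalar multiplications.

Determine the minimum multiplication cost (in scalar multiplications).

Adjacent pairs: M₁M₂ = 42·50·48 = 100800; M₂M₃ = 50·48·5 = 12000; M₃M₄ = 48·5·36 = 8640.
Length 3: M₁..M₃: k=1: 0+12000+42·50·5=22500; k=2: 100800+0+42·48·5=110880 → min 22500 | M₂..M₄: k=2: 0+8640+50·48·36=95040; k=3: 12000+0+50·5·36=21000 → min 21000.
Length 4: M₁..M₄: k=1: 0+21000+42·50·36=96600; k=2: 100800+8640+42·48·36=182016; k=3: 22500+0+42·5·36=30060 → min 30060.
Optimal order: ((M₁·(M₂·M₃))·M₄) with cost 30060.

30060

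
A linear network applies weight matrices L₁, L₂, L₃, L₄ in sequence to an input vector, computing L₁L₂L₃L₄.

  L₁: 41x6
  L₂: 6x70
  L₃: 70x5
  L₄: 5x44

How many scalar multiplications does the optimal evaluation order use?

12350

Adjacent pairs: L₁L₂ = 41·6·70 = 17220; L₂L₃ = 6·70·5 = 2100; L₃L₄ = 70·5·44 = 15400.
Length 3: L₁..L₃: k=1: 0+2100+41·6·5=3330; k=2: 17220+0+41·70·5=31570 → min 3330 | L₂..L₄: k=2: 0+15400+6·70·44=33880; k=3: 2100+0+6·5·44=3420 → min 3420.
Length 4: L₁..L₄: k=1: 0+3420+41·6·44=14244; k=2: 17220+15400+41·70·44=158900; k=3: 3330+0+41·5·44=12350 → min 12350.
Optimal order: ((L₁(L₂L₃))L₄) with cost 12350.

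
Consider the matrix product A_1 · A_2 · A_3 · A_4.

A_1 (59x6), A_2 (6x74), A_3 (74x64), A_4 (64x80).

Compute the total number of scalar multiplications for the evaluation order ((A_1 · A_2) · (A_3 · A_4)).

754356

(A_1 · A_2): 59×6 by 6×74 → 59×74, cost 59·6·74 = 26196
(A_3 · A_4): 74×64 by 64×80 → 74×80, cost 74·64·80 = 378880
((A_1 · A_2) · (A_3 · A_4)): 59×74 by 74×80 → 59×80, cost 59·74·80 = 349280; cumulative 754356
Total: 754356 scalar multiplications.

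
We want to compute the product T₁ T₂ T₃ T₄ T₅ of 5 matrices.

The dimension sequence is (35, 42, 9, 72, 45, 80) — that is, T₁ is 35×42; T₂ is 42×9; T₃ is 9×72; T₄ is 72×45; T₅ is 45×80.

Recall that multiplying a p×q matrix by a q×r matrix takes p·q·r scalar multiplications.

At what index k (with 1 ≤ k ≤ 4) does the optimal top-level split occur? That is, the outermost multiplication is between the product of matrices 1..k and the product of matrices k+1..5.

2

Adjacent pairs: T₁T₂ = 35·42·9 = 13230; T₂T₃ = 42·9·72 = 27216; T₃T₄ = 9·72·45 = 29160; T₄T₅ = 72·45·80 = 259200.
Length 3: T₁..T₃: k=1: 0+27216+35·42·72=133056; k=2: 13230+0+35·9·72=35910 → min 35910 | T₂..T₄: k=2: 0+29160+42·9·45=46170; k=3: 27216+0+42·72·45=163296 → min 46170 | T₃..T₅: k=3: 0+259200+9·72·80=311040; k=4: 29160+0+9·45·80=61560 → min 61560.
Length 4: T₁..T₄: k=1: 0+46170+35·42·45=112320; k=2: 13230+29160+35·9·45=56565; k=3: 35910+0+35·72·45=149310 → min 56565 | T₂..T₅: k=2: 0+61560+42·9·80=91800; k=3: 27216+259200+42·72·80=528336; k=4: 46170+0+42·45·80=197370 → min 91800.
Top-level splits: k=1: (T₁..T₁)·(T₂..T₅) → 0+91800+35·42·80 = 209400; k=2: (T₁..T₂)·(T₃..T₅) → 13230+61560+35·9·80 = 99990; k=3: (T₁..T₃)·(T₄..T₅) → 35910+259200+35·72·80 = 496710; k=4: (T₁..T₄)·(T₅..T₅) → 56565+0+35·45·80 = 182565.
Best split is after T₂, i.e. k = 2.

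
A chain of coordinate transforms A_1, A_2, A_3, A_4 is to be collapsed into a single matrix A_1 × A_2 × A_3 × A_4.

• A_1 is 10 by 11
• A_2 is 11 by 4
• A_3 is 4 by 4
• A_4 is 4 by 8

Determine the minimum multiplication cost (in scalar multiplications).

888

Adjacent pairs: A_1A_2 = 10·11·4 = 440; A_2A_3 = 11·4·4 = 176; A_3A_4 = 4·4·8 = 128.
Length 3: A_1..A_3: k=1: 0+176+10·11·4=616; k=2: 440+0+10·4·4=600 → min 600 | A_2..A_4: k=2: 0+128+11·4·8=480; k=3: 176+0+11·4·8=528 → min 480.
Length 4: A_1..A_4: k=1: 0+480+10·11·8=1360; k=2: 440+128+10·4·8=888; k=3: 600+0+10·4·8=920 → min 888.
Optimal order: ((A_1 × A_2) × (A_3 × A_4)) with cost 888.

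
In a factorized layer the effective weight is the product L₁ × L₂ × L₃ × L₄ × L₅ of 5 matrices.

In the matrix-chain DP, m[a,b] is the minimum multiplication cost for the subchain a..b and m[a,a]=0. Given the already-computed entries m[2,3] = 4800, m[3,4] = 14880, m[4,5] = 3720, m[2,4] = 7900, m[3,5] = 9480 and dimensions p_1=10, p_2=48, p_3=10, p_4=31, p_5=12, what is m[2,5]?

9720

m[2,5] = min over k∈[2,4] of m[2,k]+m[k+1,5]+p_{1}·p_k·p_{5}.
k=2: 0 + 9480 + 10·48·12 = 15240; k=3: 4800 + 3720 + 10·10·12 = 9720; k=4: 7900 + 0 + 10·31·12 = 11620.
Minimum: 9720 at k=3.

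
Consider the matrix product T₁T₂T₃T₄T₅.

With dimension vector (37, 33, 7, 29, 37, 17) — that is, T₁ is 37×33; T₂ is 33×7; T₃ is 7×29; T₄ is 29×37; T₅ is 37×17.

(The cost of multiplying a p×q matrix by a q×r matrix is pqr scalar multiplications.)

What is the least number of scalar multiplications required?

Adjacent pairs: T₁T₂ = 37·33·7 = 8547; T₂T₃ = 33·7·29 = 6699; T₃T₄ = 7·29·37 = 7511; T₄T₅ = 29·37·17 = 18241.
Length 3: T₁..T₃: k=1: 0+6699+37·33·29=42108; k=2: 8547+0+37·7·29=16058 → min 16058 | T₂..T₄: k=2: 0+7511+33·7·37=16058; k=3: 6699+0+33·29·37=42108 → min 16058 | T₃..T₅: k=3: 0+18241+7·29·17=21692; k=4: 7511+0+7·37·17=11914 → min 11914.
Length 4: T₁..T₄: k=1: 0+16058+37·33·37=61235; k=2: 8547+7511+37·7·37=25641; k=3: 16058+0+37·29·37=55759 → min 25641 | T₂..T₅: k=2: 0+11914+33·7·17=15841; k=3: 6699+18241+33·29·17=41209; k=4: 16058+0+33·37·17=36815 → min 15841.
Length 5: T₁..T₅: k=1: 0+15841+37·33·17=36598; k=2: 8547+11914+37·7·17=24864; k=3: 16058+18241+37·29·17=52540; k=4: 25641+0+37·37·17=48914 → min 24864.
Optimal order: ((T₁T₂)((T₃T₄)T₅)) with cost 24864.

24864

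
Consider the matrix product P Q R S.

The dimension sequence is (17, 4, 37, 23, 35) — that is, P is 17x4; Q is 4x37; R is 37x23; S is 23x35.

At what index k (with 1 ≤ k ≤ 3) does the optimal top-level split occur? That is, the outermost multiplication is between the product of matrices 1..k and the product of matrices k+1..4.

1

Adjacent pairs: PQ = 17·4·37 = 2516; QR = 4·37·23 = 3404; RS = 37·23·35 = 29785.
Length 3: P..R: k=1: 0+3404+17·4·23=4968; k=2: 2516+0+17·37·23=16983 → min 4968 | Q..S: k=2: 0+29785+4·37·35=34965; k=3: 3404+0+4·23·35=6624 → min 6624.
Top-level splits: k=1: (P..P)·(Q..S) → 0+6624+17·4·35 = 9004; k=2: (P..Q)·(R..S) → 2516+29785+17·37·35 = 54316; k=3: (P..R)·(S..S) → 4968+0+17·23·35 = 18653.
Best split is after P, i.e. k = 1.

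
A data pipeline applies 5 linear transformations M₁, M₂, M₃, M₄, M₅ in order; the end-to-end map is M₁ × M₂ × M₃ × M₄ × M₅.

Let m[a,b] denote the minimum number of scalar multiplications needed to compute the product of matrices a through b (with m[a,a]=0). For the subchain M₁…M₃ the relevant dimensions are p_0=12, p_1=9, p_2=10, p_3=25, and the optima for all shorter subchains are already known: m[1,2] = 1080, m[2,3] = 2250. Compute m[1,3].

m[1,3] = min over k∈[1,2] of m[1,k]+m[k+1,3]+p_{0}·p_k·p_{3}.
k=1: 0 + 2250 + 12·9·25 = 4950; k=2: 1080 + 0 + 12·10·25 = 4080.
Minimum: 4080 at k=2.

4080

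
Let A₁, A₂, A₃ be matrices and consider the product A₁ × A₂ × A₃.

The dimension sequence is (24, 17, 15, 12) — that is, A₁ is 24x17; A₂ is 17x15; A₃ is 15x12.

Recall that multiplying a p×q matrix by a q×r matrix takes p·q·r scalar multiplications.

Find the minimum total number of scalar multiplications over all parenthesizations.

7956

Order (A₁ × (A₂ × A₃)): (A₂ × A₃): 17×15 by 15×12 → 17×12, cost 17·15·12 = 3060; (A₁ × (A₂ × A₃)): 24×17 by 17×12 → 24×12, cost 24·17·12 = 4896; cumulative 7956. Total 7956.
Order ((A₁ × A₂) × A₃): (A₁ × A₂): 24×17 by 17×15 → 24×15, cost 24·17·15 = 6120; ((A₁ × A₂) × A₃): 24×15 by 15×12 → 24×12, cost 24·15·12 = 4320; cumulative 10440. Total 10440.
Minimum: 7956.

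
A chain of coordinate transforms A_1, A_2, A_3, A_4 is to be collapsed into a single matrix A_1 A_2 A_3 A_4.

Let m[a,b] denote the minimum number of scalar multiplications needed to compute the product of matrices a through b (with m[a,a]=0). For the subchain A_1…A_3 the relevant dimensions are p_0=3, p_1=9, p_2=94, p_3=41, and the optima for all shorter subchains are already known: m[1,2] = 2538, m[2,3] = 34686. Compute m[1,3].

14100

m[1,3] = min over k∈[1,2] of m[1,k]+m[k+1,3]+p_{0}·p_k·p_{3}.
k=1: 0 + 34686 + 3·9·41 = 35793; k=2: 2538 + 0 + 3·94·41 = 14100.
Minimum: 14100 at k=2.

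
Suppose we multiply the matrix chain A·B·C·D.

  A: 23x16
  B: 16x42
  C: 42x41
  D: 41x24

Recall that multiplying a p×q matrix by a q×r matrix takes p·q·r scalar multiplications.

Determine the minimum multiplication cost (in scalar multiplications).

52128

Adjacent pairs: AB = 23·16·42 = 15456; BC = 16·42·41 = 27552; CD = 42·41·24 = 41328.
Length 3: A..C: k=1: 0+27552+23·16·41=42640; k=2: 15456+0+23·42·41=55062 → min 42640 | B..D: k=2: 0+41328+16·42·24=57456; k=3: 27552+0+16·41·24=43296 → min 43296.
Length 4: A..D: k=1: 0+43296+23·16·24=52128; k=2: 15456+41328+23·42·24=79968; k=3: 42640+0+23·41·24=65272 → min 52128.
Optimal order: (A·((B·C)·D)) with cost 52128.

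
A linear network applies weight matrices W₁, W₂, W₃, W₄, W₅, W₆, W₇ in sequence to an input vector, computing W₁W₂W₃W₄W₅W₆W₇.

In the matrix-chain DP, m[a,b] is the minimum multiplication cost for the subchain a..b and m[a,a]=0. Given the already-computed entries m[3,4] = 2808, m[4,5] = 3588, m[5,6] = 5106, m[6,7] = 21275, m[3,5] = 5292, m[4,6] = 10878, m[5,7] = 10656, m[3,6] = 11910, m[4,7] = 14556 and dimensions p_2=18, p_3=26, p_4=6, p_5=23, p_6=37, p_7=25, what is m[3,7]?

m[3,7] = min over k∈[3,6] of m[3,k]+m[k+1,7]+p_{2}·p_k·p_{7}.
k=3: 0 + 14556 + 18·26·25 = 26256; k=4: 2808 + 10656 + 18·6·25 = 16164; k=5: 5292 + 21275 + 18·23·25 = 36917; k=6: 11910 + 0 + 18·37·25 = 28560.
Minimum: 16164 at k=4.

16164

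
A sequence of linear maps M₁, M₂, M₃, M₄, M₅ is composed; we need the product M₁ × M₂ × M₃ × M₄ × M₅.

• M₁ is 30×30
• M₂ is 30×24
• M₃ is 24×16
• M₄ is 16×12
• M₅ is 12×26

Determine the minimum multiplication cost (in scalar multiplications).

33408

Adjacent pairs: M₁M₂ = 30·30·24 = 21600; M₂M₃ = 30·24·16 = 11520; M₃M₄ = 24·16·12 = 4608; M₄M₅ = 16·12·26 = 4992.
Length 3: M₁..M₃: k=1: 0+11520+30·30·16=25920; k=2: 21600+0+30·24·16=33120 → min 25920 | M₂..M₄: k=2: 0+4608+30·24·12=13248; k=3: 11520+0+30·16·12=17280 → min 13248 | M₃..M₅: k=3: 0+4992+24·16·26=14976; k=4: 4608+0+24·12·26=12096 → min 12096.
Length 4: M₁..M₄: k=1: 0+13248+30·30·12=24048; k=2: 21600+4608+30·24·12=34848; k=3: 25920+0+30·16·12=31680 → min 24048 | M₂..M₅: k=2: 0+12096+30·24·26=30816; k=3: 11520+4992+30·16·26=28992; k=4: 13248+0+30·12·26=22608 → min 22608.
Length 5: M₁..M₅: k=1: 0+22608+30·30·26=46008; k=2: 21600+12096+30·24·26=52416; k=3: 25920+4992+30·16·26=43392; k=4: 24048+0+30·12·26=33408 → min 33408.
Optimal order: ((M₁ × (M₂ × (M₃ × M₄))) × M₅) with cost 33408.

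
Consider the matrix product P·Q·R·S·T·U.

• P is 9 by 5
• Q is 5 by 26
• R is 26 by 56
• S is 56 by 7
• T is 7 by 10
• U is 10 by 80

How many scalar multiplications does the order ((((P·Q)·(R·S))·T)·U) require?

(P·Q): 9×5 by 5×26 → 9×26, cost 9·5·26 = 1170
(R·S): 26×56 by 56×7 → 26×7, cost 26·56·7 = 10192
((P·Q)·(R·S)): 9×26 by 26×7 → 9×7, cost 9·26·7 = 1638; cumulative 13000
(((P·Q)·(R·S))·T): 9×7 by 7×10 → 9×10, cost 9·7·10 = 630; cumulative 13630
((((P·Q)·(R·S))·T)·U): 9×10 by 10×80 → 9×80, cost 9·10·80 = 7200; cumulative 20830
Total: 20830 scalar multiplications.

20830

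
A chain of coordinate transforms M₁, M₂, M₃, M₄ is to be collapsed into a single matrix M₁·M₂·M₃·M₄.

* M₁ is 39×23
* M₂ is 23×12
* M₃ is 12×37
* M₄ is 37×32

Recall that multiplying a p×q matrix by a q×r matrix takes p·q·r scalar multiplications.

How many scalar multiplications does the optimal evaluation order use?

Adjacent pairs: M₁M₂ = 39·23·12 = 10764; M₂M₃ = 23·12·37 = 10212; M₃M₄ = 12·37·32 = 14208.
Length 3: M₁..M₃: k=1: 0+10212+39·23·37=43401; k=2: 10764+0+39·12·37=28080 → min 28080 | M₂..M₄: k=2: 0+14208+23·12·32=23040; k=3: 10212+0+23·37·32=37444 → min 23040.
Length 4: M₁..M₄: k=1: 0+23040+39·23·32=51744; k=2: 10764+14208+39·12·32=39948; k=3: 28080+0+39·37·32=74256 → min 39948.
Optimal order: ((M₁·M₂)·(M₃·M₄)) with cost 39948.

39948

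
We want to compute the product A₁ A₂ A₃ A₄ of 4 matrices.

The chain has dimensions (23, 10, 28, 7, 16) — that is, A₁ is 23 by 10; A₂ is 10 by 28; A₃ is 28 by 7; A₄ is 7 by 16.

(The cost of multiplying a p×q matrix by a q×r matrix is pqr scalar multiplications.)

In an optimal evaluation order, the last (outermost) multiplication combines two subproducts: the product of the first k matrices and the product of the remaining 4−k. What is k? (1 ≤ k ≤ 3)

Adjacent pairs: A₁A₂ = 23·10·28 = 6440; A₂A₃ = 10·28·7 = 1960; A₃A₄ = 28·7·16 = 3136.
Length 3: A₁..A₃: k=1: 0+1960+23·10·7=3570; k=2: 6440+0+23·28·7=10948 → min 3570 | A₂..A₄: k=2: 0+3136+10·28·16=7616; k=3: 1960+0+10·7·16=3080 → min 3080.
Top-level splits: k=1: (A₁..A₁)·(A₂..A₄) → 0+3080+23·10·16 = 6760; k=2: (A₁..A₂)·(A₃..A₄) → 6440+3136+23·28·16 = 19880; k=3: (A₁..A₃)·(A₄..A₄) → 3570+0+23·7·16 = 6146.
Best split is after A₃, i.e. k = 3.

3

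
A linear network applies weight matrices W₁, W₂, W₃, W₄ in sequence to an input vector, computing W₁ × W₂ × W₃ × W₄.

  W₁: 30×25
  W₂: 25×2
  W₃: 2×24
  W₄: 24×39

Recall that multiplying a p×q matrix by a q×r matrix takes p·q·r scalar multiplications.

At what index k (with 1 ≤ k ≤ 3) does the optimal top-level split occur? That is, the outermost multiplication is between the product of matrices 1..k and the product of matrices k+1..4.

2

Adjacent pairs: W₁W₂ = 30·25·2 = 1500; W₂W₃ = 25·2·24 = 1200; W₃W₄ = 2·24·39 = 1872.
Length 3: W₁..W₃: k=1: 0+1200+30·25·24=19200; k=2: 1500+0+30·2·24=2940 → min 2940 | W₂..W₄: k=2: 0+1872+25·2·39=3822; k=3: 1200+0+25·24·39=24600 → min 3822.
Top-level splits: k=1: (W₁..W₁)·(W₂..W₄) → 0+3822+30·25·39 = 33072; k=2: (W₁..W₂)·(W₃..W₄) → 1500+1872+30·2·39 = 5712; k=3: (W₁..W₃)·(W₄..W₄) → 2940+0+30·24·39 = 31020.
Best split is after W₂, i.e. k = 2.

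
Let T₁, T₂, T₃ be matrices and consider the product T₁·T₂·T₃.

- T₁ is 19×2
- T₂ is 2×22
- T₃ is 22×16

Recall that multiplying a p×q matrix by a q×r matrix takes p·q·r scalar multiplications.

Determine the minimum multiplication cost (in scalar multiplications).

Order (T₁·(T₂·T₃)): (T₂·T₃): 2×22 by 22×16 → 2×16, cost 2·22·16 = 704; (T₁·(T₂·T₃)): 19×2 by 2×16 → 19×16, cost 19·2·16 = 608; cumulative 1312. Total 1312.
Order ((T₁·T₂)·T₃): (T₁·T₂): 19×2 by 2×22 → 19×22, cost 19·2·22 = 836; ((T₁·T₂)·T₃): 19×22 by 22×16 → 19×16, cost 19·22·16 = 6688; cumulative 7524. Total 7524.
Minimum: 1312.

1312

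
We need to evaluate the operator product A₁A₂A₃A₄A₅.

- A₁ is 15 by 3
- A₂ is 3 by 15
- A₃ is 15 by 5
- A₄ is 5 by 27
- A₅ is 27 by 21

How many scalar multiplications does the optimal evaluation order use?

Adjacent pairs: A₁A₂ = 15·3·15 = 675; A₂A₃ = 3·15·5 = 225; A₃A₄ = 15·5·27 = 2025; A₄A₅ = 5·27·21 = 2835.
Length 3: A₁..A₃: k=1: 0+225+15·3·5=450; k=2: 675+0+15·15·5=1800 → min 450 | A₂..A₄: k=2: 0+2025+3·15·27=3240; k=3: 225+0+3·5·27=630 → min 630 | A₃..A₅: k=3: 0+2835+15·5·21=4410; k=4: 2025+0+15·27·21=10530 → min 4410.
Length 4: A₁..A₄: k=1: 0+630+15·3·27=1845; k=2: 675+2025+15·15·27=8775; k=3: 450+0+15·5·27=2475 → min 1845 | A₂..A₅: k=2: 0+4410+3·15·21=5355; k=3: 225+2835+3·5·21=3375; k=4: 630+0+3·27·21=2331 → min 2331.
Length 5: A₁..A₅: k=1: 0+2331+15·3·21=3276; k=2: 675+4410+15·15·21=9810; k=3: 450+2835+15·5·21=4860; k=4: 1845+0+15·27·21=10350 → min 3276.
Optimal order: (A₁(((A₂A₃)A₄)A₅)) with cost 3276.

3276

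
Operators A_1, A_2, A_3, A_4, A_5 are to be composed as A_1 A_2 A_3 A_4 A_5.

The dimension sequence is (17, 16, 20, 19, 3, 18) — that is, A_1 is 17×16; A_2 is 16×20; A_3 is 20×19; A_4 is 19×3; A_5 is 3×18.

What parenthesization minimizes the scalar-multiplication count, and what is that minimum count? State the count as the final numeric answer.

3834

Adjacent pairs: A_1A_2 = 17·16·20 = 5440; A_2A_3 = 16·20·19 = 6080; A_3A_4 = 20·19·3 = 1140; A_4A_5 = 19·3·18 = 1026.
Length 3: A_1..A_3: k=1: 0+6080+17·16·19=11248; k=2: 5440+0+17·20·19=11900 → min 11248 | A_2..A_4: k=2: 0+1140+16·20·3=2100; k=3: 6080+0+16·19·3=6992 → min 2100 | A_3..A_5: k=3: 0+1026+20·19·18=7866; k=4: 1140+0+20·3·18=2220 → min 2220.
Length 4: A_1..A_4: k=1: 0+2100+17·16·3=2916; k=2: 5440+1140+17·20·3=7600; k=3: 11248+0+17·19·3=12217 → min 2916 | A_2..A_5: k=2: 0+2220+16·20·18=7980; k=3: 6080+1026+16·19·18=12578; k=4: 2100+0+16·3·18=2964 → min 2964.
Length 5: A_1..A_5: k=1: 0+2964+17·16·18=7860; k=2: 5440+2220+17·20·18=13780; k=3: 11248+1026+17·19·18=18088; k=4: 2916+0+17·3·18=3834 → min 3834.
Optimal parenthesization: ((A_1 (A_2 (A_3 A_4))) A_5) with cost 3834.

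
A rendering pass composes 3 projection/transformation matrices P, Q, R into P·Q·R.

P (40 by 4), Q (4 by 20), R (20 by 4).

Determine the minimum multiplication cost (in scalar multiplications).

960

Order (P·(Q·R)): (Q·R): 4×20 by 20×4 → 4×4, cost 4·20·4 = 320; (P·(Q·R)): 40×4 by 4×4 → 40×4, cost 40·4·4 = 640; cumulative 960. Total 960.
Order ((P·Q)·R): (P·Q): 40×4 by 4×20 → 40×20, cost 40·4·20 = 3200; ((P·Q)·R): 40×20 by 20×4 → 40×4, cost 40·20·4 = 3200; cumulative 6400. Total 6400.
Minimum: 960.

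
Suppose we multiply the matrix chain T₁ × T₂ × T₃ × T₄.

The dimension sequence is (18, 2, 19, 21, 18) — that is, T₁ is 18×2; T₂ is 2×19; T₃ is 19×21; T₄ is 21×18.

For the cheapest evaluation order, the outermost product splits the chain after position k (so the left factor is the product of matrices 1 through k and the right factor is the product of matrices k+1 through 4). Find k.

Adjacent pairs: T₁T₂ = 18·2·19 = 684; T₂T₃ = 2·19·21 = 798; T₃T₄ = 19·21·18 = 7182.
Length 3: T₁..T₃: k=1: 0+798+18·2·21=1554; k=2: 684+0+18·19·21=7866 → min 1554 | T₂..T₄: k=2: 0+7182+2·19·18=7866; k=3: 798+0+2·21·18=1554 → min 1554.
Top-level splits: k=1: (T₁..T₁)·(T₂..T₄) → 0+1554+18·2·18 = 2202; k=2: (T₁..T₂)·(T₃..T₄) → 684+7182+18·19·18 = 14022; k=3: (T₁..T₃)·(T₄..T₄) → 1554+0+18·21·18 = 8358.
Best split is after T₁, i.e. k = 1.

1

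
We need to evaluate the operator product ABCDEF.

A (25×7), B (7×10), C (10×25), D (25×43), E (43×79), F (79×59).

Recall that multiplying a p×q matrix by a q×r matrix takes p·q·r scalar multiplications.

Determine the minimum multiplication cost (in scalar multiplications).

Adjacent pairs: AB = 25·7·10 = 1750; BC = 7·10·25 = 1750; CD = 10·25·43 = 10750; DE = 25·43·79 = 84925; EF = 43·79·59 = 200423.
Length 3: A..C: k=1: 0+1750+25·7·25=6125; k=2: 1750+0+25·10·25=8000 → min 6125 | B..D: k=2: 0+10750+7·10·43=13760; k=3: 1750+0+7·25·43=9275 → min 9275 | C..E: k=3: 0+84925+10·25·79=104675; k=4: 10750+0+10·43·79=44720 → min 44720 | D..F: k=4: 0+200423+25·43·59=263848; k=5: 84925+0+25·79·59=201450 → min 201450.
Length 4: A..D: k=1: 0+9275+25·7·43=16800; k=2: 1750+10750+25·10·43=23250; k=3: 6125+0+25·25·43=33000 → min 16800 | B..E: k=2: 0+44720+7·10·79=50250; k=3: 1750+84925+7·25·79=100500; k=4: 9275+0+7·43·79=33054 → min 33054 | C..F: k=3: 0+201450+10·25·59=216200; k=4: 10750+200423+10·43·59=236543; k=5: 44720+0+10·79·59=91330 → min 91330.
Length 5: A..E: k=1: 0+33054+25·7·79=46879; k=2: 1750+44720+25·10·79=66220; k=3: 6125+84925+25·25·79=140425; k=4: 16800+0+25·43·79=101725 → min 46879 | B..F: k=2: 0+91330+7·10·59=95460; k=3: 1750+201450+7·25·59=213525; k=4: 9275+200423+7·43·59=227457; k=5: 33054+0+7·79·59=65681 → min 65681.
Length 6: A..F: k=1: 0+65681+25·7·59=76006; k=2: 1750+91330+25·10·59=107830; k=3: 6125+201450+25·25·59=244450; k=4: 16800+200423+25·43·59=280648; k=5: 46879+0+25·79·59=163404 → min 76006.
Optimal order: (A((((BC)D)E)F)) with cost 76006.

76006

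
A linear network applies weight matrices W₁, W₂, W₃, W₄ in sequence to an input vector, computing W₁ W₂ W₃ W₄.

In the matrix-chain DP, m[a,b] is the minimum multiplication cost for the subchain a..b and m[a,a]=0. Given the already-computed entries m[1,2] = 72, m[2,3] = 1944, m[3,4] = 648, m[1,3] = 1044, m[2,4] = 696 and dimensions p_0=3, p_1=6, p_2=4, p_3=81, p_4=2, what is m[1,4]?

732

m[1,4] = min over k∈[1,3] of m[1,k]+m[k+1,4]+p_{0}·p_k·p_{4}.
k=1: 0 + 696 + 3·6·2 = 732; k=2: 72 + 648 + 3·4·2 = 744; k=3: 1044 + 0 + 3·81·2 = 1530.
Minimum: 732 at k=1.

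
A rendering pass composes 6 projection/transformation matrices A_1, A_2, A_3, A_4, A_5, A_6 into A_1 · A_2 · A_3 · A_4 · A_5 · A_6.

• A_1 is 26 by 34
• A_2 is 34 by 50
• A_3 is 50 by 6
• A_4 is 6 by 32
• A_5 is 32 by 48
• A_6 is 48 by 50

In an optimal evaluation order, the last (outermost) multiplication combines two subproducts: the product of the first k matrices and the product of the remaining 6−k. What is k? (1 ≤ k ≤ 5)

Adjacent pairs: A_1A_2 = 26·34·50 = 44200; A_2A_3 = 34·50·6 = 10200; A_3A_4 = 50·6·32 = 9600; A_4A_5 = 6·32·48 = 9216; A_5A_6 = 32·48·50 = 76800.
Length 3: A_1..A_3: k=1: 0+10200+26·34·6=15504; k=2: 44200+0+26·50·6=52000 → min 15504 | A_2..A_4: k=2: 0+9600+34·50·32=64000; k=3: 10200+0+34·6·32=16728 → min 16728 | A_3..A_5: k=3: 0+9216+50·6·48=23616; k=4: 9600+0+50·32·48=86400 → min 23616 | A_4..A_6: k=4: 0+76800+6·32·50=86400; k=5: 9216+0+6·48·50=23616 → min 23616.
Length 4: A_1..A_4: k=1: 0+16728+26·34·32=45016; k=2: 44200+9600+26·50·32=95400; k=3: 15504+0+26·6·32=20496 → min 20496 | A_2..A_5: k=2: 0+23616+34·50·48=105216; k=3: 10200+9216+34·6·48=29208; k=4: 16728+0+34·32·48=68952 → min 29208 | A_3..A_6: k=3: 0+23616+50·6·50=38616; k=4: 9600+76800+50·32·50=166400; k=5: 23616+0+50·48·50=143616 → min 38616.
Length 5: A_1..A_5: k=1: 0+29208+26·34·48=71640; k=2: 44200+23616+26·50·48=130216; k=3: 15504+9216+26·6·48=32208; k=4: 20496+0+26·32·48=60432 → min 32208 | A_2..A_6: k=2: 0+38616+34·50·50=123616; k=3: 10200+23616+34·6·50=44016; k=4: 16728+76800+34·32·50=147928; k=5: 29208+0+34·48·50=110808 → min 44016.
Top-level splits: k=1: (A_1..A_1)·(A_2..A_6) → 0+44016+26·34·50 = 88216; k=2: (A_1..A_2)·(A_3..A_6) → 44200+38616+26·50·50 = 147816; k=3: (A_1..A_3)·(A_4..A_6) → 15504+23616+26·6·50 = 46920; k=4: (A_1..A_4)·(A_5..A_6) → 20496+76800+26·32·50 = 138896; k=5: (A_1..A_5)·(A_6..A_6) → 32208+0+26·48·50 = 94608.
Best split is after A_3, i.e. k = 3.

3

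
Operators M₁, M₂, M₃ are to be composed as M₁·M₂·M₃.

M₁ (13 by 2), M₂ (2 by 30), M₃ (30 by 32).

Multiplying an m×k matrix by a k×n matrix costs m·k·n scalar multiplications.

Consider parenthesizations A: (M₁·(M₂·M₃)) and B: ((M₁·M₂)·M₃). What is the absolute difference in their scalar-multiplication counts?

10508

Order A = (M₁·(M₂·M₃)): (M₂·M₃): 2×30 by 30×32 → 2×32, cost 2·30·32 = 1920; (M₁·(M₂·M₃)): 13×2 by 2×32 → 13×32, cost 13·2·32 = 832; cumulative 2752. Total 2752.
Order B = ((M₁·M₂)·M₃): (M₁·M₂): 13×2 by 2×30 → 13×30, cost 13·2·30 = 780; ((M₁·M₂)·M₃): 13×30 by 30×32 → 13×32, cost 13·30·32 = 12480; cumulative 13260. Total 13260.
Difference: |2752 − 13260| = 10508.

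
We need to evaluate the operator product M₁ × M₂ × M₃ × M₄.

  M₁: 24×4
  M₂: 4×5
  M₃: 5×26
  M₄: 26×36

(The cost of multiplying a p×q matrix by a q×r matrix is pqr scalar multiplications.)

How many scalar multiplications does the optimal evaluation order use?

Adjacent pairs: M₁M₂ = 24·4·5 = 480; M₂M₃ = 4·5·26 = 520; M₃M₄ = 5·26·36 = 4680.
Length 3: M₁..M₃: k=1: 0+520+24·4·26=3016; k=2: 480+0+24·5·26=3600 → min 3016 | M₂..M₄: k=2: 0+4680+4·5·36=5400; k=3: 520+0+4·26·36=4264 → min 4264.
Length 4: M₁..M₄: k=1: 0+4264+24·4·36=7720; k=2: 480+4680+24·5·36=9480; k=3: 3016+0+24·26·36=25480 → min 7720.
Optimal order: (M₁ × ((M₂ × M₃) × M₄)) with cost 7720.

7720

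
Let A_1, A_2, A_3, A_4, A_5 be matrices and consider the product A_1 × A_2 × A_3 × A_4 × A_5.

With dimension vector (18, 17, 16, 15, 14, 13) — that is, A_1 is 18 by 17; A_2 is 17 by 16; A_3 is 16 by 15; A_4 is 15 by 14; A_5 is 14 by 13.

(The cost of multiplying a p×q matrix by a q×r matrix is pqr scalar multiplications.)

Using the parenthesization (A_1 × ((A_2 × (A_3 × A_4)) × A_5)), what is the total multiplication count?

14240

(A_3 × A_4): 16×15 by 15×14 → 16×14, cost 16·15·14 = 3360
(A_2 × (A_3 × A_4)): 17×16 by 16×14 → 17×14, cost 17·16·14 = 3808; cumulative 7168
((A_2 × (A_3 × A_4)) × A_5): 17×14 by 14×13 → 17×13, cost 17·14·13 = 3094; cumulative 10262
(A_1 × ((A_2 × (A_3 × A_4)) × A_5)): 18×17 by 17×13 → 18×13, cost 18·17·13 = 3978; cumulative 14240
Total: 14240 scalar multiplications.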